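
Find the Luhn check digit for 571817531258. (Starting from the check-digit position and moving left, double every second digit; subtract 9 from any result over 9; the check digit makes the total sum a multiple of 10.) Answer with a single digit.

8

Partial digits right→left: 8 5 2 1 3 5 7 1 8 1 7 5
Double every second digit counting from the check-digit position (so the 1st, 3rd, 5th, ... of the partial from the right).
  doubled (with −9 where >9): 7 4 6 5 7 5 → sum 34
  kept as-is: 5 1 5 1 1 5 → sum 18
Total = 34 + 18 = 52.
Check digit = (10 − (52 mod 10)) mod 10 = 8.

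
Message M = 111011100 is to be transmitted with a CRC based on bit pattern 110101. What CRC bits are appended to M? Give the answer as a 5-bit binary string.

11011

Append 5 zeros: 11101110000000. Divide by 110101 (XOR where the leading bit is 1):
  pos 0: 111011 XOR 110101 = 001110
  pos 2: 111010 XOR 110101 = 001111
  pos 4: 111100 XOR 110101 = 001001
  pos 6: 100100 XOR 110101 = 010001
  pos 7: 100010 XOR 110101 = 010111
  pos 8: 101110 XOR 110101 = 011011
Remainder (last 5 bits) = 11011. This is the CRC / FCS.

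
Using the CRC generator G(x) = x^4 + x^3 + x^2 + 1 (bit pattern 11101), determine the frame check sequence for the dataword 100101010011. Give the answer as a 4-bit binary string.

0101

Append 4 zeros: 1001010100110000. Divide by 11101 (XOR where the leading bit is 1):
  pos 0: 10010 XOR 11101 = 01111
  pos 1: 11111 XOR 11101 = 00010
  pos 4: 10010 XOR 11101 = 01111
  pos 5: 11110 XOR 11101 = 00011
  pos 8: 11110 XOR 11101 = 00011
  pos 11: 11000 XOR 11101 = 00101
Remainder (last 4 bits) = 0101. This is the CRC / FCS.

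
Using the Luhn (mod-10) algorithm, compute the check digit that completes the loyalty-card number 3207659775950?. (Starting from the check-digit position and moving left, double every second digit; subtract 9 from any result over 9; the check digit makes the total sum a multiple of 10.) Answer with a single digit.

Partial digits right→left: 0 5 9 5 7 7 9 5 6 7 0 2 3
Double every second digit counting from the check-digit position (so the 1st, 3rd, 5th, ... of the partial from the right).
  doubled (with −9 where >9): 0 9 5 9 3 0 6 → sum 32
  kept as-is: 5 5 7 5 7 2 → sum 31
Total = 32 + 31 = 63.
Check digit = (10 − (63 mod 10)) mod 10 = 7.

7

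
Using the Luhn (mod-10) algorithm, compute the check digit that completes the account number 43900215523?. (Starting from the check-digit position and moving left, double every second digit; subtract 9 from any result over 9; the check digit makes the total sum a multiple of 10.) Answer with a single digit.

2

Partial digits right→left: 3 2 5 5 1 2 0 0 9 3 4
Double every second digit counting from the check-digit position (so the 1st, 3rd, 5th, ... of the partial from the right).
  doubled (with −9 where >9): 6 1 2 0 9 8 → sum 26
  kept as-is: 2 5 2 0 3 → sum 12
Total = 26 + 12 = 38.
Check digit = (10 − (38 mod 10)) mod 10 = 2.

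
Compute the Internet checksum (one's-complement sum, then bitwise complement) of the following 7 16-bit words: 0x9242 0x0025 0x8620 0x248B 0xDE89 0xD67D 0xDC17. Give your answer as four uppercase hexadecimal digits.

31CD

One's-complement addition (fold any carry out of bit 15 back into bit 0):
  0x9242 + 0x0025 = 0x09267
  0x9267 + 0x8620 = 0x11887 → wrap carry → 0x1888
  0x1888 + 0x248B = 0x03D13
  0x3D13 + 0xDE89 = 0x11B9C → wrap carry → 0x1B9D
  0x1B9D + 0xD67D = 0x0F21A
  0xF21A + 0xDC17 = 0x1CE31 → wrap carry → 0xCE32
One's-complement sum = 0xCE32.
Checksum = ~0xCE32 & 0xFFFF = 0x31CD.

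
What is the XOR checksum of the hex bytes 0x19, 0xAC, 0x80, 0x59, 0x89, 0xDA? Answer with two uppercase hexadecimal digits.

3F

XOR the bytes together:
  start with 0x19
  0x19 ⊕ 0xAC = 0xB5
  0xB5 ⊕ 0x80 = 0x35
  0x35 ⊕ 0x59 = 0x6C
  0x6C ⊕ 0x89 = 0xE5
  0xE5 ⊕ 0xDA = 0x3F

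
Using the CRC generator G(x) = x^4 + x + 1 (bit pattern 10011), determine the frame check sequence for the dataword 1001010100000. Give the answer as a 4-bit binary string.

Append 4 zeros: 10010101000000000. Divide by 10011 (XOR where the leading bit is 1):
  pos 0: 10010 XOR 10011 = 00001
  pos 4: 11010 XOR 10011 = 01001
  pos 5: 10010 XOR 10011 = 00001
  pos 9: 10000 XOR 10011 = 00011
  pos 12: 11000 XOR 10011 = 01011
Remainder (last 4 bits) = 1011. This is the CRC / FCS.

1011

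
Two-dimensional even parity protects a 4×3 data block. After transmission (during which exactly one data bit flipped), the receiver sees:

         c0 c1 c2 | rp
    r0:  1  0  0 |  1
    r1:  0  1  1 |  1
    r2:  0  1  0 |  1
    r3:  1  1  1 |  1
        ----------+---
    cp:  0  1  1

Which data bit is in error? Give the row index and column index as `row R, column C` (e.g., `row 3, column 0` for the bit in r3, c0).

row 1, column 2

Recompute each row's even parity and compare to rp:
  r0: data parity 1, sent rp 1 → ok
  r1: data parity 0, sent rp 1 → mismatch
  r2: data parity 1, sent rp 1 → ok
  r3: data parity 1, sent rp 1 → ok
Recompute each column's even parity and compare to cp:
  c0: data parity 0, sent cp 0 → ok
  c1: data parity 1, sent cp 1 → ok
  c2: data parity 0, sent cp 1 → mismatch
Exactly one row (r1) and one column (c2) fail → the flipped bit is at their intersection.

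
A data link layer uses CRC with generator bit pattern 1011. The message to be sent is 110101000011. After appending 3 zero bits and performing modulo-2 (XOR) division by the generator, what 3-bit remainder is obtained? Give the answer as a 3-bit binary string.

011

Append 3 zeros: 110101000011000. Divide by 1011 (XOR where the leading bit is 1):
  pos 0: 1101 XOR 1011 = 0110
  pos 1: 1100 XOR 1011 = 0111
  pos 2: 1111 XOR 1011 = 0100
  pos 3: 1000 XOR 1011 = 0011
  pos 5: 1100 XOR 1011 = 0111
  pos 6: 1110 XOR 1011 = 0101
  pos 7: 1011 XOR 1011 = 0000
  pos 11: 1000 XOR 1011 = 0011
Remainder (last 3 bits) = 011. This is the CRC / FCS.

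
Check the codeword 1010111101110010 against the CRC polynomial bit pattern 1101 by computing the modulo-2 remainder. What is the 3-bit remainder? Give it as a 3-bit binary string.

000

Modulo-2 division of 1010111101110010 by 1101:
  pos 0: 1010 XOR 1101 = 0111
  pos 1: 1111 XOR 1101 = 0010
  pos 3: 1011 XOR 1101 = 0110
  pos 4: 1101 XOR 1101 = 0000
  pos 9: 1110 XOR 1101 = 0011
  pos 11: 1101 XOR 1101 = 0000
Remainder = 000 (zero — the frame passes the CRC check).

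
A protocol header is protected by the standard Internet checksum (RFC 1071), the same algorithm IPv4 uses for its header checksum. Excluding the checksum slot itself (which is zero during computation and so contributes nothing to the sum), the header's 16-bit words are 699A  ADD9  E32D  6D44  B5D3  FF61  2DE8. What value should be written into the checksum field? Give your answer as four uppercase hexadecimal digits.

B4FB

One's-complement addition (fold any carry out of bit 15 back into bit 0):
  0x699A + 0xADD9 = 0x11773 → wrap carry → 0x1774
  0x1774 + 0xE32D = 0x0FAA1
  0xFAA1 + 0x6D44 = 0x167E5 → wrap carry → 0x67E6
  0x67E6 + 0xB5D3 = 0x11DB9 → wrap carry → 0x1DBA
  0x1DBA + 0xFF61 = 0x11D1B → wrap carry → 0x1D1C
  0x1D1C + 0x2DE8 = 0x04B04
One's-complement sum = 0x4B04.
Checksum = ~0x4B04 & 0xFFFF = 0xB4FB.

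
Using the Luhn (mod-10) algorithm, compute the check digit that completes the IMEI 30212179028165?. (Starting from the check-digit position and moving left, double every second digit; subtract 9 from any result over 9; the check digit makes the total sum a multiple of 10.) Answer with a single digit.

2

Partial digits right→left: 5 6 1 8 2 0 9 7 1 2 1 2 0 3
Double every second digit counting from the check-digit position (so the 1st, 3rd, 5th, ... of the partial from the right).
  doubled (with −9 where >9): 1 2 4 9 2 2 0 → sum 20
  kept as-is: 6 8 0 7 2 2 3 → sum 28
Total = 20 + 28 = 48.
Check digit = (10 − (48 mod 10)) mod 10 = 2.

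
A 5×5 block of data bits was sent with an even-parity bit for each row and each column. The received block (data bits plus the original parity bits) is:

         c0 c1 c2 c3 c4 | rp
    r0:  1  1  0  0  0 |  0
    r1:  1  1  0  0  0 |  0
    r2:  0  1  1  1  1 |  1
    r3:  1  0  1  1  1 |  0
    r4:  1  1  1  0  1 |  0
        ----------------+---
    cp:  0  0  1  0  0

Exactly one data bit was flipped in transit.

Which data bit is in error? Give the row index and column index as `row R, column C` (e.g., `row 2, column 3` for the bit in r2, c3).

row 2, column 4

Recompute each row's even parity and compare to rp:
  r0: data parity 0, sent rp 0 → ok
  r1: data parity 0, sent rp 0 → ok
  r2: data parity 0, sent rp 1 → mismatch
  r3: data parity 0, sent rp 0 → ok
  r4: data parity 0, sent rp 0 → ok
Recompute each column's even parity and compare to cp:
  c0: data parity 0, sent cp 0 → ok
  c1: data parity 0, sent cp 0 → ok
  c2: data parity 1, sent cp 1 → ok
  c3: data parity 0, sent cp 0 → ok
  c4: data parity 1, sent cp 0 → mismatch
Exactly one row (r2) and one column (c4) fail → the flipped bit is at their intersection.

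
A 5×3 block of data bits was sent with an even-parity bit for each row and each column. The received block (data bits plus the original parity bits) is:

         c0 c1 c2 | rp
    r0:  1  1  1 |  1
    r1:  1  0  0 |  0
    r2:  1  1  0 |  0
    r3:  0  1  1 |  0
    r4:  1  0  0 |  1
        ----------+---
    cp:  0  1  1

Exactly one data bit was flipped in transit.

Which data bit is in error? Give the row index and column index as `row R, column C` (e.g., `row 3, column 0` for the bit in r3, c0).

Recompute each row's even parity and compare to rp:
  r0: data parity 1, sent rp 1 → ok
  r1: data parity 1, sent rp 0 → mismatch
  r2: data parity 0, sent rp 0 → ok
  r3: data parity 0, sent rp 0 → ok
  r4: data parity 1, sent rp 1 → ok
Recompute each column's even parity and compare to cp:
  c0: data parity 0, sent cp 0 → ok
  c1: data parity 1, sent cp 1 → ok
  c2: data parity 0, sent cp 1 → mismatch
Exactly one row (r1) and one column (c2) fail → the flipped bit is at their intersection.

row 1, column 2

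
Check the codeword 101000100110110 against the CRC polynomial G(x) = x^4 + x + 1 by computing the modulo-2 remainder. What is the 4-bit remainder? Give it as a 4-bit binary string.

Modulo-2 division of 101000100110110 by 10011:
  pos 0: 10100 XOR 10011 = 00111
  pos 2: 11101 XOR 10011 = 01110
  pos 3: 11100 XOR 10011 = 01111
  pos 4: 11110 XOR 10011 = 01101
  pos 5: 11011 XOR 10011 = 01000
  pos 6: 10001 XOR 10011 = 00010
  pos 9: 10011 XOR 10011 = 00000
Remainder = 0000 (zero — the frame passes the CRC check).

0000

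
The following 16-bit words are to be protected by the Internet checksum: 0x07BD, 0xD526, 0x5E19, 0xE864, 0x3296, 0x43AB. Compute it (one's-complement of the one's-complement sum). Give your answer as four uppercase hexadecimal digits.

665C

One's-complement addition (fold any carry out of bit 15 back into bit 0):
  0x07BD + 0xD526 = 0x0DCE3
  0xDCE3 + 0x5E19 = 0x13AFC → wrap carry → 0x3AFD
  0x3AFD + 0xE864 = 0x12361 → wrap carry → 0x2362
  0x2362 + 0x3296 = 0x055F8
  0x55F8 + 0x43AB = 0x099A3
One's-complement sum = 0x99A3.
Checksum = ~0x99A3 & 0xFFFF = 0x665C.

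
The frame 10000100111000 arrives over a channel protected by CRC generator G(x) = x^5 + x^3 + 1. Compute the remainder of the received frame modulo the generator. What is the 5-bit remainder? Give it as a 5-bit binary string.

11110

Modulo-2 division of 10000100111000 by 101001:
  pos 0: 100001 XOR 101001 = 001000
  pos 2: 100000 XOR 101001 = 001001
  pos 4: 100111 XOR 101001 = 001110
  pos 6: 111010 XOR 101001 = 010011
  pos 7: 100110 XOR 101001 = 001111
Remainder = 11110 (nonzero — an error is detected).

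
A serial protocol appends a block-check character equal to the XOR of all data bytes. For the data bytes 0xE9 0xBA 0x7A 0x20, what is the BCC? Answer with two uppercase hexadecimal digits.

09

XOR the bytes together:
  start with 0xE9
  0xE9 ⊕ 0xBA = 0x53
  0x53 ⊕ 0x7A = 0x29
  0x29 ⊕ 0x20 = 0x09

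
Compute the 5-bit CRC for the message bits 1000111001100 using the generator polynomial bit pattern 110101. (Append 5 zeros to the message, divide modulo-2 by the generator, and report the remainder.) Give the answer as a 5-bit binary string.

Append 5 zeros: 100011100110000000. Divide by 110101 (XOR where the leading bit is 1):
  pos 0: 100011 XOR 110101 = 010110
  pos 1: 101101 XOR 110101 = 011000
  pos 2: 110000 XOR 110101 = 000101
  pos 5: 101011 XOR 110101 = 011110
  pos 6: 111100 XOR 110101 = 001001
  pos 8: 100100 XOR 110101 = 010001
  pos 9: 100010 XOR 110101 = 010111
  pos 10: 101110 XOR 110101 = 011011
  pos 11: 110110 XOR 110101 = 000011
Remainder (last 5 bits) = 00110. This is the CRC / FCS.

00110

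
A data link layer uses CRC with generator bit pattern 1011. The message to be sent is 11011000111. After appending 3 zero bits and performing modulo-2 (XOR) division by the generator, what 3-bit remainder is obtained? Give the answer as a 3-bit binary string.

111

Append 3 zeros: 11011000111000. Divide by 1011 (XOR where the leading bit is 1):
  pos 0: 1101 XOR 1011 = 0110
  pos 1: 1101 XOR 1011 = 0110
  pos 2: 1100 XOR 1011 = 0111
  pos 3: 1110 XOR 1011 = 0101
  pos 4: 1010 XOR 1011 = 0001
  pos 7: 1111 XOR 1011 = 0100
  pos 8: 1000 XOR 1011 = 0011
  pos 10: 1100 XOR 1011 = 0111
Remainder (last 3 bits) = 111. This is the CRC / FCS.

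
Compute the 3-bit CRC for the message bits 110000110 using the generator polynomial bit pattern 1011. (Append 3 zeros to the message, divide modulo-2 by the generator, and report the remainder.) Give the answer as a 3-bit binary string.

Append 3 zeros: 110000110000. Divide by 1011 (XOR where the leading bit is 1):
  pos 0: 1100 XOR 1011 = 0111
  pos 1: 1110 XOR 1011 = 0101
  pos 2: 1010 XOR 1011 = 0001
  pos 5: 1110 XOR 1011 = 0101
  pos 6: 1010 XOR 1011 = 0001
Remainder (last 3 bits) = 100. This is the CRC / FCS.

100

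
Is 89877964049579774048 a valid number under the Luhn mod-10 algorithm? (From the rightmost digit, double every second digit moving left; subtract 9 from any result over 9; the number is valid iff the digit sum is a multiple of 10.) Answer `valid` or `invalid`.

invalid

From the right, keep odd positions and double even positions (subtract 9 from any doubled value over 9):
  doubled (positions 2,4,...): 8 8 5 5 9 0 3 5 7 7 → sum 57
  kept (positions 1,3,...): 8 0 7 9 5 4 4 9 7 9 → sum 62
Total = 119.
119 mod 10 = 9, so the number is invalid.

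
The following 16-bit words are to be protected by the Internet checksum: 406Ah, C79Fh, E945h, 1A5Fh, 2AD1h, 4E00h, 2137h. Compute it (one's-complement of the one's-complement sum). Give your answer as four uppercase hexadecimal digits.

One's-complement addition (fold any carry out of bit 15 back into bit 0):
  0x406A + 0xC79F = 0x10809 → wrap carry → 0x080A
  0x080A + 0xE945 = 0x0F14F
  0xF14F + 0x1A5F = 0x10BAE → wrap carry → 0x0BAF
  0x0BAF + 0x2AD1 = 0x03680
  0x3680 + 0x4E00 = 0x08480
  0x8480 + 0x2137 = 0x0A5B7
One's-complement sum = 0xA5B7.
Checksum = ~0xA5B7 & 0xFFFF = 0x5A48.

5A48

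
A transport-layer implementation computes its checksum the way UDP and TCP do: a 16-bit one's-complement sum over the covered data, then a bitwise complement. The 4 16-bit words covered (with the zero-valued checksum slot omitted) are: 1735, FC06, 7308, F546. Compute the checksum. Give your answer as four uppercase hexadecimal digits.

One's-complement addition (fold any carry out of bit 15 back into bit 0):
  0x1735 + 0xFC06 = 0x1133B → wrap carry → 0x133C
  0x133C + 0x7308 = 0x08644
  0x8644 + 0xF546 = 0x17B8A → wrap carry → 0x7B8B
One's-complement sum = 0x7B8B.
Checksum = ~0x7B8B & 0xFFFF = 0x8474.

8474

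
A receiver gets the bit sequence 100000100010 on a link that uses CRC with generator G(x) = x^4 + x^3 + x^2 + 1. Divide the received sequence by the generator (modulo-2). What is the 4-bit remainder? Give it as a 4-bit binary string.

1000

Modulo-2 division of 100000100010 by 11101:
  pos 0: 10000 XOR 11101 = 01101
  pos 1: 11010 XOR 11101 = 00111
  pos 3: 11110 XOR 11101 = 00011
  pos 6: 11001 XOR 11101 = 00100
Remainder = 1000 (nonzero — an error is detected).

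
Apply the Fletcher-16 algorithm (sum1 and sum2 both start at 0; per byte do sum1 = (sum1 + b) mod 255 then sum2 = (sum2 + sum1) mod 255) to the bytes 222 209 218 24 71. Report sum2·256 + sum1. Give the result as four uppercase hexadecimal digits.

A9EA

Running sums (mod 255):
  after byte 0 (222): sum1=222, sum2=222
  after byte 1 (209): sum1=176, sum2=143
  after byte 2 (218): sum1=139, sum2=27
  after byte 3 (24): sum1=163, sum2=190
  after byte 4 (71): sum1=234, sum2=169
Checksum = sum2·256 + sum1 = 169·256 + 234 = 43498 = 0xA9EA.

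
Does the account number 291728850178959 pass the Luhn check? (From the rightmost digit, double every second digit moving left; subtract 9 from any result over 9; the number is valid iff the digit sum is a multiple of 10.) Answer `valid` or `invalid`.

From the right, keep odd positions and double even positions (subtract 9 from any doubled value over 9):
  doubled (positions 2,4,...): 1 7 2 1 7 5 9 → sum 32
  kept (positions 1,3,...): 9 9 7 0 8 2 1 2 → sum 38
Total = 70.
70 mod 10 = 0, so the number is valid.

valid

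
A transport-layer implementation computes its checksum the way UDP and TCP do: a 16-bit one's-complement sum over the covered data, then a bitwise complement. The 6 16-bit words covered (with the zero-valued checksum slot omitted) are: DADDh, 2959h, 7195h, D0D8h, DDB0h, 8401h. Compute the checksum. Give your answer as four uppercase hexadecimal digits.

One's-complement addition (fold any carry out of bit 15 back into bit 0):
  0xDADD + 0x2959 = 0x10436 → wrap carry → 0x0437
  0x0437 + 0x7195 = 0x075CC
  0x75CC + 0xD0D8 = 0x146A4 → wrap carry → 0x46A5
  0x46A5 + 0xDDB0 = 0x12455 → wrap carry → 0x2456
  0x2456 + 0x8401 = 0x0A857
One's-complement sum = 0xA857.
Checksum = ~0xA857 & 0xFFFF = 0x57A8.

57A8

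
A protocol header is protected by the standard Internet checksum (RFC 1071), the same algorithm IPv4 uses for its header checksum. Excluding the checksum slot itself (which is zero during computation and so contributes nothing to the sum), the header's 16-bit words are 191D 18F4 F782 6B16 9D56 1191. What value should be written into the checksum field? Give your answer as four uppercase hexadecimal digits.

One's-complement addition (fold any carry out of bit 15 back into bit 0):
  0x191D + 0x18F4 = 0x03211
  0x3211 + 0xF782 = 0x12993 → wrap carry → 0x2994
  0x2994 + 0x6B16 = 0x094AA
  0x94AA + 0x9D56 = 0x13200 → wrap carry → 0x3201
  0x3201 + 0x1191 = 0x04392
One's-complement sum = 0x4392.
Checksum = ~0x4392 & 0xFFFF = 0xBC6D.

BC6D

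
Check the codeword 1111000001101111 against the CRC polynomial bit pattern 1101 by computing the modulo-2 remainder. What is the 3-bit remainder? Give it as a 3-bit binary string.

001

Modulo-2 division of 1111000001101111 by 1101:
  pos 0: 1111 XOR 1101 = 0010
  pos 2: 1000 XOR 1101 = 0101
  pos 3: 1010 XOR 1101 = 0111
  pos 4: 1110 XOR 1101 = 0011
  pos 6: 1101 XOR 1101 = 0000
  pos 10: 1011 XOR 1101 = 0110
  pos 11: 1101 XOR 1101 = 0000
Remainder = 001 (nonzero — an error is detected).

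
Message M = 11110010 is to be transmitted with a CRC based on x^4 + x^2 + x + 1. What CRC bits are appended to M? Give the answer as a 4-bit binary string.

0111

Append 4 zeros: 111100100000. Divide by 10111 (XOR where the leading bit is 1):
  pos 0: 11110 XOR 10111 = 01001
  pos 1: 10010 XOR 10111 = 00101
  pos 3: 10110 XOR 10111 = 00001
  pos 7: 10000 XOR 10111 = 00111
Remainder (last 4 bits) = 0111. This is the CRC / FCS.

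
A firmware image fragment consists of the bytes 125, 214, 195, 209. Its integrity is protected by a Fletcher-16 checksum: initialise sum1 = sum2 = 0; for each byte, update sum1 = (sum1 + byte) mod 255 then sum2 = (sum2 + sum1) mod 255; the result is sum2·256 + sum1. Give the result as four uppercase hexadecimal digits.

D3E9

Running sums (mod 255):
  after byte 0 (125): sum1=125, sum2=125
  after byte 1 (214): sum1=84, sum2=209
  after byte 2 (195): sum1=24, sum2=233
  after byte 3 (209): sum1=233, sum2=211
Checksum = sum2·256 + sum1 = 211·256 + 233 = 54249 = 0xD3E9.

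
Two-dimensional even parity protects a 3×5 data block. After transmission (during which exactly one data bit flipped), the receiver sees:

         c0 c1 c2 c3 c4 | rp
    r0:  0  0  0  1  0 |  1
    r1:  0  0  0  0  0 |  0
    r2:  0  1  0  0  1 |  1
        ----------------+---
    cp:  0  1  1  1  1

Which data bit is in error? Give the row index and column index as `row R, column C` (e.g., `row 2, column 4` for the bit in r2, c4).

row 2, column 2

Recompute each row's even parity and compare to rp:
  r0: data parity 1, sent rp 1 → ok
  r1: data parity 0, sent rp 0 → ok
  r2: data parity 0, sent rp 1 → mismatch
Recompute each column's even parity and compare to cp:
  c0: data parity 0, sent cp 0 → ok
  c1: data parity 1, sent cp 1 → ok
  c2: data parity 0, sent cp 1 → mismatch
  c3: data parity 1, sent cp 1 → ok
  c4: data parity 1, sent cp 1 → ok
Exactly one row (r2) and one column (c2) fail → the flipped bit is at their intersection.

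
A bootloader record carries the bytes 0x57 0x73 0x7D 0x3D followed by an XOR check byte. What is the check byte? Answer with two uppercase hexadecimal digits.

64

XOR the bytes together:
  start with 0x57
  0x57 ⊕ 0x73 = 0x24
  0x24 ⊕ 0x7D = 0x59
  0x59 ⊕ 0x3D = 0x64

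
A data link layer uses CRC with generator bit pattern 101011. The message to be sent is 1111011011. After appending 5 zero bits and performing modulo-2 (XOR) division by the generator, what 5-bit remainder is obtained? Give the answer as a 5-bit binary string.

10010

Append 5 zeros: 111101101100000. Divide by 101011 (XOR where the leading bit is 1):
  pos 0: 111101 XOR 101011 = 010110
  pos 1: 101101 XOR 101011 = 000110
  pos 4: 110011 XOR 101011 = 011000
  pos 5: 110000 XOR 101011 = 011011
  pos 6: 110110 XOR 101011 = 011101
  pos 7: 111010 XOR 101011 = 010001
  pos 8: 100010 XOR 101011 = 001001
Remainder (last 5 bits) = 10010. This is the CRC / FCS.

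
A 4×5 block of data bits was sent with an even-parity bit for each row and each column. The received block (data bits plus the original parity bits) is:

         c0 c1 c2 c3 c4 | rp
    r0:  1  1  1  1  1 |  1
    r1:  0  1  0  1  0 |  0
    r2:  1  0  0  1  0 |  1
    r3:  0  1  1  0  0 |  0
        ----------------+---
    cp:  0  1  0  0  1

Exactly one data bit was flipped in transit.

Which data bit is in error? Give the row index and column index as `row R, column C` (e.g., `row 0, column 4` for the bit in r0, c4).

Recompute each row's even parity and compare to rp:
  r0: data parity 1, sent rp 1 → ok
  r1: data parity 0, sent rp 0 → ok
  r2: data parity 0, sent rp 1 → mismatch
  r3: data parity 0, sent rp 0 → ok
Recompute each column's even parity and compare to cp:
  c0: data parity 0, sent cp 0 → ok
  c1: data parity 1, sent cp 1 → ok
  c2: data parity 0, sent cp 0 → ok
  c3: data parity 1, sent cp 0 → mismatch
  c4: data parity 1, sent cp 1 → ok
Exactly one row (r2) and one column (c3) fail → the flipped bit is at their intersection.

row 2, column 3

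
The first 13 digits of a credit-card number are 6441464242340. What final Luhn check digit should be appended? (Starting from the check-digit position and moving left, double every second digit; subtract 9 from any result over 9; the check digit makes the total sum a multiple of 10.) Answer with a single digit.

Partial digits right→left: 0 4 3 2 4 2 4 6 4 1 4 4 6
Double every second digit counting from the check-digit position (so the 1st, 3rd, 5th, ... of the partial from the right).
  doubled (with −9 where >9): 0 6 8 8 8 8 3 → sum 41
  kept as-is: 4 2 2 6 1 4 → sum 19
Total = 41 + 19 = 60.
Check digit = (10 − (60 mod 10)) mod 10 = 0.

0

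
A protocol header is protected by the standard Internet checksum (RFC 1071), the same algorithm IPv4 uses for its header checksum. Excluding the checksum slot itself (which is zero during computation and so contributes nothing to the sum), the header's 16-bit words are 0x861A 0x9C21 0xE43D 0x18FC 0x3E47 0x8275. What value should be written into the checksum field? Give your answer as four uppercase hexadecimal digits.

1FCD

One's-complement addition (fold any carry out of bit 15 back into bit 0):
  0x861A + 0x9C21 = 0x1223B → wrap carry → 0x223C
  0x223C + 0xE43D = 0x10679 → wrap carry → 0x067A
  0x067A + 0x18FC = 0x01F76
  0x1F76 + 0x3E47 = 0x05DBD
  0x5DBD + 0x8275 = 0x0E032
One's-complement sum = 0xE032.
Checksum = ~0xE032 & 0xFFFF = 0x1FCD.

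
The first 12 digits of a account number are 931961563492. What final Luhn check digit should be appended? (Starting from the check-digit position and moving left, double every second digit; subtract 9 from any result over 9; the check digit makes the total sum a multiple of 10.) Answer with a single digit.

Partial digits right→left: 2 9 4 3 6 5 1 6 9 1 3 9
Double every second digit counting from the check-digit position (so the 1st, 3rd, 5th, ... of the partial from the right).
  doubled (with −9 where >9): 4 8 3 2 9 6 → sum 32
  kept as-is: 9 3 5 6 1 9 → sum 33
Total = 32 + 33 = 65.
Check digit = (10 − (65 mod 10)) mod 10 = 5.

5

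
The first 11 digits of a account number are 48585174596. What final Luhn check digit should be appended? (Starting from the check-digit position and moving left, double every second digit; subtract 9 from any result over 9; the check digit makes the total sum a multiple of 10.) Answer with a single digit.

1

Partial digits right→left: 6 9 5 4 7 1 5 8 5 8 4
Double every second digit counting from the check-digit position (so the 1st, 3rd, 5th, ... of the partial from the right).
  doubled (with −9 where >9): 3 1 5 1 1 8 → sum 19
  kept as-is: 9 4 1 8 8 → sum 30
Total = 19 + 30 = 49.
Check digit = (10 − (49 mod 10)) mod 10 = 1.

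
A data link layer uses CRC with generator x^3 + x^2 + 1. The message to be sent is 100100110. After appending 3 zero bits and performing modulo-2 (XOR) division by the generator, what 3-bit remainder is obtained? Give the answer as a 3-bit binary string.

001

Append 3 zeros: 100100110000. Divide by 1101 (XOR where the leading bit is 1):
  pos 0: 1001 XOR 1101 = 0100
  pos 1: 1000 XOR 1101 = 0101
  pos 2: 1010 XOR 1101 = 0111
  pos 3: 1111 XOR 1101 = 0010
  pos 5: 1010 XOR 1101 = 0111
  pos 6: 1110 XOR 1101 = 0011
  pos 8: 1100 XOR 1101 = 0001
Remainder (last 3 bits) = 001. This is the CRC / FCS.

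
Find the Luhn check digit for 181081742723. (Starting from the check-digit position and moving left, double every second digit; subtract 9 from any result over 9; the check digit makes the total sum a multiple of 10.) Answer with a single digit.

Partial digits right→left: 3 2 7 2 4 7 1 8 0 1 8 1
Double every second digit counting from the check-digit position (so the 1st, 3rd, 5th, ... of the partial from the right).
  doubled (with −9 where >9): 6 5 8 2 0 7 → sum 28
  kept as-is: 2 2 7 8 1 1 → sum 21
Total = 28 + 21 = 49.
Check digit = (10 − (49 mod 10)) mod 10 = 1.

1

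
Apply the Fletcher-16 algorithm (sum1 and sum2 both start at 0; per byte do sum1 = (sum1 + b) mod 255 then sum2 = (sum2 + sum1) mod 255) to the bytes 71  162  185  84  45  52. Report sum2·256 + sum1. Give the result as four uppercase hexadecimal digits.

4B59

Running sums (mod 255):
  after byte 0 (71): sum1=71, sum2=71
  after byte 1 (162): sum1=233, sum2=49
  after byte 2 (185): sum1=163, sum2=212
  after byte 3 (84): sum1=247, sum2=204
  after byte 4 (45): sum1=37, sum2=241
  after byte 5 (52): sum1=89, sum2=75
Checksum = sum2·256 + sum1 = 75·256 + 89 = 19289 = 0x4B59.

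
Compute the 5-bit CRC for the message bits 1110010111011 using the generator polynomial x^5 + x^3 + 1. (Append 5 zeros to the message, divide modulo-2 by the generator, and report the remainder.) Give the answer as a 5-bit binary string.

Append 5 zeros: 111001011101100000. Divide by 101001 (XOR where the leading bit is 1):
  pos 0: 111001 XOR 101001 = 010000
  pos 1: 100000 XOR 101001 = 001001
  pos 3: 100111 XOR 101001 = 001110
  pos 5: 111010 XOR 101001 = 010011
  pos 6: 100111 XOR 101001 = 001110
  pos 8: 111010 XOR 101001 = 010011
  pos 9: 100110 XOR 101001 = 001111
  pos 11: 111100 XOR 101001 = 010101
  pos 12: 101010 XOR 101001 = 000011
Remainder (last 5 bits) = 00011. This is the CRC / FCS.

00011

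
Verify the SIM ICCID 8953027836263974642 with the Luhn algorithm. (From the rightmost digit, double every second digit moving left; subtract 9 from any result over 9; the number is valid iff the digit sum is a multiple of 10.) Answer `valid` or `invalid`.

From the right, keep odd positions and double even positions (subtract 9 from any doubled value over 9):
  doubled (positions 2,4,...): 8 8 9 3 3 7 4 6 9 → sum 57
  kept (positions 1,3,...): 2 6 7 3 2 3 7 0 5 8 → sum 43
Total = 100.
100 mod 10 = 0, so the number is valid.

valid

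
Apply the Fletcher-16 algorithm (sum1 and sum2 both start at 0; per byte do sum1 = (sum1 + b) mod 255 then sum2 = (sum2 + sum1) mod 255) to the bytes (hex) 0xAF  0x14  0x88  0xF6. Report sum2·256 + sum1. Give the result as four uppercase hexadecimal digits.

0343

Running sums (mod 255):
  after byte 0 (0xAF): sum1=175, sum2=175
  after byte 1 (0x14): sum1=195, sum2=115
  after byte 2 (0x88): sum1=76, sum2=191
  after byte 3 (0xF6): sum1=67, sum2=3
Checksum = sum2·256 + sum1 = 3·256 + 67 = 835 = 0x0343.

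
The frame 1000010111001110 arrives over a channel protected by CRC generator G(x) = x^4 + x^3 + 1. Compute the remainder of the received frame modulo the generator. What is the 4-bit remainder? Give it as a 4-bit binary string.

0011

Modulo-2 division of 1000010111001110 by 11001:
  pos 0: 10000 XOR 11001 = 01001
  pos 1: 10011 XOR 11001 = 01010
  pos 2: 10100 XOR 11001 = 01101
  pos 3: 11011 XOR 11001 = 00010
  pos 6: 10110 XOR 11001 = 01111
  pos 7: 11110 XOR 11001 = 00111
  pos 9: 11111 XOR 11001 = 00110
  pos 11: 11010 XOR 11001 = 00011
Remainder = 0011 (nonzero — an error is detected).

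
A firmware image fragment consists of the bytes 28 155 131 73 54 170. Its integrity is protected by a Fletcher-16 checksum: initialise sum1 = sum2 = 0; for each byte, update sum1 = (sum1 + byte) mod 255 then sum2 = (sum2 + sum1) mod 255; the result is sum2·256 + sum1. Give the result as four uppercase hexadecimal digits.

Running sums (mod 255):
  after byte 0 (28): sum1=28, sum2=28
  after byte 1 (155): sum1=183, sum2=211
  after byte 2 (131): sum1=59, sum2=15
  after byte 3 (73): sum1=132, sum2=147
  after byte 4 (54): sum1=186, sum2=78
  after byte 5 (170): sum1=101, sum2=179
Checksum = sum2·256 + sum1 = 179·256 + 101 = 45925 = 0xB365.

B365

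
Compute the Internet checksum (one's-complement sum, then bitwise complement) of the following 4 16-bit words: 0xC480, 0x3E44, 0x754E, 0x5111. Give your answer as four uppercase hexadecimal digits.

One's-complement addition (fold any carry out of bit 15 back into bit 0):
  0xC480 + 0x3E44 = 0x102C4 → wrap carry → 0x02C5
  0x02C5 + 0x754E = 0x07813
  0x7813 + 0x5111 = 0x0C924
One's-complement sum = 0xC924.
Checksum = ~0xC924 & 0xFFFF = 0x36DB.

36DB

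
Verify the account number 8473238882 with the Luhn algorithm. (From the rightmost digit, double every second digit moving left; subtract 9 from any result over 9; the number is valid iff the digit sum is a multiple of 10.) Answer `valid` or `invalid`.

valid

From the right, keep odd positions and double even positions (subtract 9 from any doubled value over 9):
  doubled (positions 2,4,...): 7 7 4 5 7 → sum 30
  kept (positions 1,3,...): 2 8 3 3 4 → sum 20
Total = 50.
50 mod 10 = 0, so the number is valid.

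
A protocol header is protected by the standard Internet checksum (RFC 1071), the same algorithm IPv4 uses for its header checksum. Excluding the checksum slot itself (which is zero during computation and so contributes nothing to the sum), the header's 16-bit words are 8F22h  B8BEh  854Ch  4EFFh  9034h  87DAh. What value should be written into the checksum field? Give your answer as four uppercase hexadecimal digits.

One's-complement addition (fold any carry out of bit 15 back into bit 0):
  0x8F22 + 0xB8BE = 0x147E0 → wrap carry → 0x47E1
  0x47E1 + 0x854C = 0x0CD2D
  0xCD2D + 0x4EFF = 0x11C2C → wrap carry → 0x1C2D
  0x1C2D + 0x9034 = 0x0AC61
  0xAC61 + 0x87DA = 0x1343B → wrap carry → 0x343C
One's-complement sum = 0x343C.
Checksum = ~0x343C & 0xFFFF = 0xCBC3.

CBC3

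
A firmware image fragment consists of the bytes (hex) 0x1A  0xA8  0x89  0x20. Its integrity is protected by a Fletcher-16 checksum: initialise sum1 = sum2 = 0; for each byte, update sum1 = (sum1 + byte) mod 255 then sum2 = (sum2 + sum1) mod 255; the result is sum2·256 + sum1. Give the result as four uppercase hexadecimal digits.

956C

Running sums (mod 255):
  after byte 0 (0x1A): sum1=26, sum2=26
  after byte 1 (0xA8): sum1=194, sum2=220
  after byte 2 (0x89): sum1=76, sum2=41
  after byte 3 (0x20): sum1=108, sum2=149
Checksum = sum2·256 + sum1 = 149·256 + 108 = 38252 = 0x956C.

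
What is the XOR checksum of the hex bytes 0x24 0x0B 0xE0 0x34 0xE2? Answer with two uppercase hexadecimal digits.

19

XOR the bytes together:
  start with 0x24
  0x24 ⊕ 0x0B = 0x2F
  0x2F ⊕ 0xE0 = 0xCF
  0xCF ⊕ 0x34 = 0xFB
  0xFB ⊕ 0xE2 = 0x19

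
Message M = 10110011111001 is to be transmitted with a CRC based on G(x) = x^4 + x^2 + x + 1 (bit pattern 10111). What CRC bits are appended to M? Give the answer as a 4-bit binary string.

Append 4 zeros: 101100111110010000. Divide by 10111 (XOR where the leading bit is 1):
  pos 0: 10110 XOR 10111 = 00001
  pos 4: 10111 XOR 10111 = 00000
  pos 9: 11001 XOR 10111 = 01110
  pos 10: 11100 XOR 10111 = 01011
  pos 11: 10110 XOR 10111 = 00001
Remainder (last 4 bits) = 0100. This is the CRC / FCS.

0100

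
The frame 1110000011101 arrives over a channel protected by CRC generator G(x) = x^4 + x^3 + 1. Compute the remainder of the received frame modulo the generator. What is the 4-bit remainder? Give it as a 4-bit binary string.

0000

Modulo-2 division of 1110000011101 by 11001:
  pos 0: 11100 XOR 11001 = 00101
  pos 2: 10100 XOR 11001 = 01101
  pos 3: 11010 XOR 11001 = 00011
  pos 6: 11111 XOR 11001 = 00110
  pos 8: 11001 XOR 11001 = 00000
Remainder = 0000 (zero — the frame passes the CRC check).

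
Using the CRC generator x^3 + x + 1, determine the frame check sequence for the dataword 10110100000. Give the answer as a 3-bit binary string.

010

Append 3 zeros: 10110100000000. Divide by 1011 (XOR where the leading bit is 1):
  pos 0: 1011 XOR 1011 = 0000
  pos 5: 1000 XOR 1011 = 0011
  pos 7: 1100 XOR 1011 = 0111
  pos 8: 1110 XOR 1011 = 0101
  pos 9: 1010 XOR 1011 = 0001
Remainder (last 3 bits) = 010. This is the CRC / FCS.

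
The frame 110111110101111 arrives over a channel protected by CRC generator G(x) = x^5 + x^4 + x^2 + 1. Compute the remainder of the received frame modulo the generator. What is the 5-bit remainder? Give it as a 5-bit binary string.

00000

Modulo-2 division of 110111110101111 by 110101:
  pos 0: 110111 XOR 110101 = 000010
  pos 4: 101101 XOR 110101 = 011000
  pos 5: 110000 XOR 110101 = 000101
  pos 8: 101111 XOR 110101 = 011010
  pos 9: 110101 XOR 110101 = 000000
Remainder = 00000 (zero — the frame passes the CRC check).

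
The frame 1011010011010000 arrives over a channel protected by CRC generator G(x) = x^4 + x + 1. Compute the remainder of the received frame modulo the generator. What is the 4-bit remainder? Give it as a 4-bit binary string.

0000

Modulo-2 division of 1011010011010000 by 10011:
  pos 0: 10110 XOR 10011 = 00101
  pos 2: 10110 XOR 10011 = 00101
  pos 4: 10101 XOR 10011 = 00110
  pos 6: 11010 XOR 10011 = 01001
  pos 7: 10011 XOR 10011 = 00000
Remainder = 0000 (zero — the frame passes the CRC check).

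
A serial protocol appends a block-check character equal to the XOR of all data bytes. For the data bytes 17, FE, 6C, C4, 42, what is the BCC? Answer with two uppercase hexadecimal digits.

XOR the bytes together:
  start with 0x17
  0x17 ⊕ 0xFE = 0xE9
  0xE9 ⊕ 0x6C = 0x85
  0x85 ⊕ 0xC4 = 0x41
  0x41 ⊕ 0x42 = 0x03

03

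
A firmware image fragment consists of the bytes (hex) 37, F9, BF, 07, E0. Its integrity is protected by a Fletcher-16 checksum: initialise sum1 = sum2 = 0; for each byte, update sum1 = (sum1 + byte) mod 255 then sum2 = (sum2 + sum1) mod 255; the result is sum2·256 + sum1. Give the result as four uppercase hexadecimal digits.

2AD8

Running sums (mod 255):
  after byte 0 (37): sum1=55, sum2=55
  after byte 1 (F9): sum1=49, sum2=104
  after byte 2 (BF): sum1=240, sum2=89
  after byte 3 (07): sum1=247, sum2=81
  after byte 4 (E0): sum1=216, sum2=42
Checksum = sum2·256 + sum1 = 42·256 + 216 = 10968 = 0x2AD8.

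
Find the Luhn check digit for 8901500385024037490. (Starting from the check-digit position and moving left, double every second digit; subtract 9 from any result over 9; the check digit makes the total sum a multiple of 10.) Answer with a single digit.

7

Partial digits right→left: 0 9 4 7 3 0 4 2 0 5 8 3 0 0 5 1 0 9 8
Double every second digit counting from the check-digit position (so the 1st, 3rd, 5th, ... of the partial from the right).
  doubled (with −9 where >9): 0 8 6 8 0 7 0 1 0 7 → sum 37
  kept as-is: 9 7 0 2 5 3 0 1 9 → sum 36
Total = 37 + 36 = 73.
Check digit = (10 − (73 mod 10)) mod 10 = 7.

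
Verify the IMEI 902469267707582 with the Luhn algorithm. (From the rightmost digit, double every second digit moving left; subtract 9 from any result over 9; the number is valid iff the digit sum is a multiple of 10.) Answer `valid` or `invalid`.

From the right, keep odd positions and double even positions (subtract 9 from any doubled value over 9):
  doubled (positions 2,4,...): 7 5 5 3 9 8 0 → sum 37
  kept (positions 1,3,...): 2 5 0 7 2 6 2 9 → sum 33
Total = 70.
70 mod 10 = 0, so the number is valid.

valid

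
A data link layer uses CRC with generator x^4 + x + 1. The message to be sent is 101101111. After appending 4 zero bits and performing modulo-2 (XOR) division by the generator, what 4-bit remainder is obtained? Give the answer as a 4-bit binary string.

Append 4 zeros: 1011011110000. Divide by 10011 (XOR where the leading bit is 1):
  pos 0: 10110 XOR 10011 = 00101
  pos 2: 10111 XOR 10011 = 00100
  pos 4: 10011 XOR 10011 = 00000
Remainder (last 4 bits) = 0000. This is the CRC / FCS.

0000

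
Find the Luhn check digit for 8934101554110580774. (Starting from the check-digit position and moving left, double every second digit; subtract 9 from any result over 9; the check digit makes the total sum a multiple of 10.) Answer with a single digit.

Partial digits right→left: 4 7 7 0 8 5 0 1 1 4 5 5 1 0 1 4 3 9 8
Double every second digit counting from the check-digit position (so the 1st, 3rd, 5th, ... of the partial from the right).
  doubled (with −9 where >9): 8 5 7 0 2 1 2 2 6 7 → sum 40
  kept as-is: 7 0 5 1 4 5 0 4 9 → sum 35
Total = 40 + 35 = 75.
Check digit = (10 − (75 mod 10)) mod 10 = 5.

5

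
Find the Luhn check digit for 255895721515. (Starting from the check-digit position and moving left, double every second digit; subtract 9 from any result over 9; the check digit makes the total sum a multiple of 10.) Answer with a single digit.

0

Partial digits right→left: 5 1 5 1 2 7 5 9 8 5 5 2
Double every second digit counting from the check-digit position (so the 1st, 3rd, 5th, ... of the partial from the right).
  doubled (with −9 where >9): 1 1 4 1 7 1 → sum 15
  kept as-is: 1 1 7 9 5 2 → sum 25
Total = 15 + 25 = 40.
Check digit = (10 − (40 mod 10)) mod 10 = 0.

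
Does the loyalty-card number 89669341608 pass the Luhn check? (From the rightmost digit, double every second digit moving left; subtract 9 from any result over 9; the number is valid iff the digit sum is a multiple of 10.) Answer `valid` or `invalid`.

invalid

From the right, keep odd positions and double even positions (subtract 9 from any doubled value over 9):
  doubled (positions 2,4,...): 0 2 6 3 9 → sum 20
  kept (positions 1,3,...): 8 6 4 9 6 8 → sum 41
Total = 61.
61 mod 10 = 1, so the number is invalid.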